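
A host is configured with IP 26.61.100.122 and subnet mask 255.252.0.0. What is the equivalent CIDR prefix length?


Binary: 11111111.11111100.00000000.00000000
Count leading 1s
Prefix: /14


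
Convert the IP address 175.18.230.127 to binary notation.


175 = 10101111
18 = 00010010
230 = 11100110
127 = 01111111
Binary: 10101111.00010010.11100110.01111111


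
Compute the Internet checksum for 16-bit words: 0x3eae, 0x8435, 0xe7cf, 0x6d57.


Sum all words (with carry folding):
+ 0x3eae = 0x3eae
+ 0x8435 = 0xc2e3
+ 0xe7cf = 0xaab3
+ 0x6d57 = 0x180b
One's complement: ~0x180b
Checksum = 0xe7f4


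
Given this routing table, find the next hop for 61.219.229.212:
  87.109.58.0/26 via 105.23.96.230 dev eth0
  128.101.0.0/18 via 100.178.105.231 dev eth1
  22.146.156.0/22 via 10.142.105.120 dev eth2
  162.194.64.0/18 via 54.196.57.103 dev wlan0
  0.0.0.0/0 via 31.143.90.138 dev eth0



Longest prefix match for 61.219.229.212:
  /26 87.109.58.0: no
  /18 128.101.0.0: no
  /22 22.146.156.0: no
  /18 162.194.64.0: no
  /0 0.0.0.0: MATCH
Selected: next-hop 31.143.90.138 via eth0 (matched /0)


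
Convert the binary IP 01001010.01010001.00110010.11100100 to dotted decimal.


01001010 = 74
01010001 = 81
00110010 = 50
11100100 = 228
IP: 74.81.50.228


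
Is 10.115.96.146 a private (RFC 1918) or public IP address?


RFC 1918 private ranges:
  10.0.0.0/8 (10.0.0.0 - 10.255.255.255)
  172.16.0.0/12 (172.16.0.0 - 172.31.255.255)
  192.168.0.0/16 (192.168.0.0 - 192.168.255.255)
Private (in 10.0.0.0/8)


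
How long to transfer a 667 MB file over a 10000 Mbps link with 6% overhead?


Effective throughput = 10000 * (1 - 6/100) = 9400 Mbps
File size in Mb = 667 * 8 = 5336 Mb
Time = 5336 / 9400
Time = 0.5677 seconds


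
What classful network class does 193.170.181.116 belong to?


First octet: 193
Binary: 11000001
110xxxxx -> Class C (192-223)
Class C, default mask 255.255.255.0 (/24)


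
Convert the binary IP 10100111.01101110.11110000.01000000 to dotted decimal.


10100111 = 167
01101110 = 110
11110000 = 240
01000000 = 64
IP: 167.110.240.64


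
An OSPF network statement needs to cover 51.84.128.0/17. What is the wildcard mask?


Subnet mask: 255.255.128.0
Wildcard = 255.255.255.255 - subnet mask
255 - 255 = 0
255 - 255 = 0
255 - 128 = 127
255 - 0 = 255
Wildcard: 0.0.127.255


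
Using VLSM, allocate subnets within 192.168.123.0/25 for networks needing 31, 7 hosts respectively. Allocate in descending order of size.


31 hosts -> /26 (62 usable): 192.168.123.0/26
7 hosts -> /28 (14 usable): 192.168.123.64/28
Allocation: 192.168.123.0/26 (31 hosts, 62 usable); 192.168.123.64/28 (7 hosts, 14 usable)


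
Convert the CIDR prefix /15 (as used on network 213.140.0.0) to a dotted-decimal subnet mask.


/15 means 15 network bits, 17 host bits
Binary: 11111111111111100000000000000000
Mask: 255.254.0.0


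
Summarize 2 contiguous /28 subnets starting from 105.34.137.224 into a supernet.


Original prefix: /28
Number of subnets: 2 = 2^1
New prefix = 28 - 1 = 27
Supernet: 105.34.137.224/27


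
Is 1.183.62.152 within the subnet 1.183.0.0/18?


Subnet network: 1.183.0.0
Test IP AND mask: 1.183.0.0
Yes, 1.183.62.152 is in 1.183.0.0/18


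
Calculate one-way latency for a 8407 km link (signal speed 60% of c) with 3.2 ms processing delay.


Speed = 0.6 * 3e5 km/s = 180000 km/s
Propagation delay = 8407 / 180000 = 0.0467 s = 46.7056 ms
Processing delay = 3.2 ms
Total one-way latency = 49.9056 ms


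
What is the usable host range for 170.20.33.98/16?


Network: 170.20.0.0
Broadcast: 170.20.255.255
First usable = network + 1
Last usable = broadcast - 1
Range: 170.20.0.1 to 170.20.255.254


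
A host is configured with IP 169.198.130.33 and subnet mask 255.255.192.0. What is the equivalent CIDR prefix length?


Binary: 11111111.11111111.11000000.00000000
Count leading 1s
Prefix: /18


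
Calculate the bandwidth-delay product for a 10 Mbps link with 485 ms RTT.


BDP = bandwidth * RTT
= 10 Mbps * 485 ms
= 10 * 1e6 * 485 / 1000 bits
= 4850000 bits
= 606250 bytes
= 592.041 KB
BDP = 4850000 bits (606250 bytes)


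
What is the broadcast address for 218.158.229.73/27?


Network: 218.158.229.64/27
Host bits = 5
Set all host bits to 1:
Broadcast: 218.158.229.95


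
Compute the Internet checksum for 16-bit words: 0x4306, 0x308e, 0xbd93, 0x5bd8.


Sum all words (with carry folding):
+ 0x4306 = 0x4306
+ 0x308e = 0x7394
+ 0xbd93 = 0x3128
+ 0x5bd8 = 0x8d00
One's complement: ~0x8d00
Checksum = 0x72ff


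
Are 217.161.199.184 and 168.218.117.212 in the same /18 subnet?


Mask: 255.255.192.0
217.161.199.184 AND mask = 217.161.192.0
168.218.117.212 AND mask = 168.218.64.0
No, different subnets (217.161.192.0 vs 168.218.64.0)


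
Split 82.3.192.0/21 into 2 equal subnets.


New prefix = 21 + 1 = 22
Each subnet has 1024 addresses
  82.3.192.0/22
  82.3.196.0/22
Subnets: 82.3.192.0/22, 82.3.196.0/22


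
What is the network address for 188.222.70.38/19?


IP:   10111100.11011110.01000110.00100110
Mask: 11111111.11111111.11100000.00000000
AND operation:
Net:  10111100.11011110.01000000.00000000
Network: 188.222.64.0/19


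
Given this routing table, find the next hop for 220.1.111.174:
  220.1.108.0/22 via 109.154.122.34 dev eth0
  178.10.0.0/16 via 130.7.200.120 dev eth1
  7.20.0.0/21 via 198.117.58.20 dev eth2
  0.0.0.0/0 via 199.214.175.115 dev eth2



Longest prefix match for 220.1.111.174:
  /22 220.1.108.0: MATCH
  /16 178.10.0.0: no
  /21 7.20.0.0: no
  /0 0.0.0.0: MATCH
Selected: next-hop 109.154.122.34 via eth0 (matched /22)


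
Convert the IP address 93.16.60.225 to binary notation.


93 = 01011101
16 = 00010000
60 = 00111100
225 = 11100001
Binary: 01011101.00010000.00111100.11100001


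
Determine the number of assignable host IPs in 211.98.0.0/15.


Host bits = 32 - 15 = 17
Total addresses = 2^17 = 131072
Usable = total - 2 (network and broadcast)
Usable hosts: 131070


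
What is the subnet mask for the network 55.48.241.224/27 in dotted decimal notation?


/27 means 27 network bits, 5 host bits
Binary: 11111111111111111111111111100000
Mask: 255.255.255.224


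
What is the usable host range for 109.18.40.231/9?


Network: 109.0.0.0
Broadcast: 109.127.255.255
First usable = network + 1
Last usable = broadcast - 1
Range: 109.0.0.1 to 109.127.255.254


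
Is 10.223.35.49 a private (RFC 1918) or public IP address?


RFC 1918 private ranges:
  10.0.0.0/8 (10.0.0.0 - 10.255.255.255)
  172.16.0.0/12 (172.16.0.0 - 172.31.255.255)
  192.168.0.0/16 (192.168.0.0 - 192.168.255.255)
Private (in 10.0.0.0/8)


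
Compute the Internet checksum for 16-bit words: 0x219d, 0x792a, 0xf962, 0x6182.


Sum all words (with carry folding):
+ 0x219d = 0x219d
+ 0x792a = 0x9ac7
+ 0xf962 = 0x942a
+ 0x6182 = 0xf5ac
One's complement: ~0xf5ac
Checksum = 0x0a53


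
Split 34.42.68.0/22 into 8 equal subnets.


New prefix = 22 + 3 = 25
Each subnet has 128 addresses
  34.42.68.0/25
  34.42.68.128/25
  34.42.69.0/25
  34.42.69.128/25
  34.42.70.0/25
  34.42.70.128/25
  34.42.71.0/25
  34.42.71.128/25
Subnets: 34.42.68.0/25, 34.42.68.128/25, 34.42.69.0/25, 34.42.69.128/25, 34.42.70.0/25, 34.42.70.128/25, 34.42.71.0/25, 34.42.71.128/25


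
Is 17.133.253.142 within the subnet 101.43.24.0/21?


Subnet network: 101.43.24.0
Test IP AND mask: 17.133.248.0
No, 17.133.253.142 is not in 101.43.24.0/21


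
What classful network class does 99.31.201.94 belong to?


First octet: 99
Binary: 01100011
0xxxxxxx -> Class A (1-126)
Class A, default mask 255.0.0.0 (/8)


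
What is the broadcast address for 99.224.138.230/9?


Network: 99.128.0.0/9
Host bits = 23
Set all host bits to 1:
Broadcast: 99.255.255.255


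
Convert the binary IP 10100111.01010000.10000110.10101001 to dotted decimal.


10100111 = 167
01010000 = 80
10000110 = 134
10101001 = 169
IP: 167.80.134.169


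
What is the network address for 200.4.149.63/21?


IP:   11001000.00000100.10010101.00111111
Mask: 11111111.11111111.11111000.00000000
AND operation:
Net:  11001000.00000100.10010000.00000000
Network: 200.4.144.0/21


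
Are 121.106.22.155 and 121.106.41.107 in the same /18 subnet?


Mask: 255.255.192.0
121.106.22.155 AND mask = 121.106.0.0
121.106.41.107 AND mask = 121.106.0.0
Yes, same subnet (121.106.0.0)


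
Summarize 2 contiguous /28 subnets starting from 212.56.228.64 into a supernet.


Original prefix: /28
Number of subnets: 2 = 2^1
New prefix = 28 - 1 = 27
Supernet: 212.56.228.64/27


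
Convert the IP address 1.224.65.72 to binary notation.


1 = 00000001
224 = 11100000
65 = 01000001
72 = 01001000
Binary: 00000001.11100000.01000001.01001000


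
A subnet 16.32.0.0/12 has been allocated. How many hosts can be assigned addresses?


Host bits = 32 - 12 = 20
Total addresses = 2^20 = 1048576
Usable = total - 2 (network and broadcast)
Usable hosts: 1048574


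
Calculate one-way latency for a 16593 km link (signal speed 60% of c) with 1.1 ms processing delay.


Speed = 0.6 * 3e5 km/s = 180000 km/s
Propagation delay = 16593 / 180000 = 0.0922 s = 92.1833 ms
Processing delay = 1.1 ms
Total one-way latency = 93.2833 ms


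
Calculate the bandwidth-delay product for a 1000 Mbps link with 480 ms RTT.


BDP = bandwidth * RTT
= 1000 Mbps * 480 ms
= 1000 * 1e6 * 480 / 1000 bits
= 480000000 bits
= 60000000 bytes
= 58593.75 KB
BDP = 480000000 bits (60000000 bytes)


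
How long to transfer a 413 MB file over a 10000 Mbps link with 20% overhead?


Effective throughput = 10000 * (1 - 20/100) = 8000 Mbps
File size in Mb = 413 * 8 = 3304 Mb
Time = 3304 / 8000
Time = 0.413 seconds


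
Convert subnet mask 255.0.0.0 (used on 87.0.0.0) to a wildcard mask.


Subnet mask: 255.0.0.0
Wildcard = 255.255.255.255 - subnet mask
255 - 255 = 0
255 - 0 = 255
255 - 0 = 255
255 - 0 = 255
Wildcard: 0.255.255.255


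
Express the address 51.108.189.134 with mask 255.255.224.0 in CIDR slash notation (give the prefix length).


Binary: 11111111.11111111.11100000.00000000
Count leading 1s
Prefix: /19


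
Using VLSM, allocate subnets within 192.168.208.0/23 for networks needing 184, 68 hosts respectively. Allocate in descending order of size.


184 hosts -> /24 (254 usable): 192.168.208.0/24
68 hosts -> /25 (126 usable): 192.168.209.0/25
Allocation: 192.168.208.0/24 (184 hosts, 254 usable); 192.168.209.0/25 (68 hosts, 126 usable)


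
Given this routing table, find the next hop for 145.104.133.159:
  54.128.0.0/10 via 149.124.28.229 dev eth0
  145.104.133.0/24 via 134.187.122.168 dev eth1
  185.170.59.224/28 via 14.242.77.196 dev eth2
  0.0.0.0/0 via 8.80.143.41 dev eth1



Longest prefix match for 145.104.133.159:
  /10 54.128.0.0: no
  /24 145.104.133.0: MATCH
  /28 185.170.59.224: no
  /0 0.0.0.0: MATCH
Selected: next-hop 134.187.122.168 via eth1 (matched /24)


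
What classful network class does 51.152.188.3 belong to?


First octet: 51
Binary: 00110011
0xxxxxxx -> Class A (1-126)
Class A, default mask 255.0.0.0 (/8)


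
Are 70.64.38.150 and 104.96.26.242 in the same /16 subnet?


Mask: 255.255.0.0
70.64.38.150 AND mask = 70.64.0.0
104.96.26.242 AND mask = 104.96.0.0
No, different subnets (70.64.0.0 vs 104.96.0.0)


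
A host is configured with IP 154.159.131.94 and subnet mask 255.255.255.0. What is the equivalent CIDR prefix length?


Binary: 11111111.11111111.11111111.00000000
Count leading 1s
Prefix: /24


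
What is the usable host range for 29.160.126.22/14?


Network: 29.160.0.0
Broadcast: 29.163.255.255
First usable = network + 1
Last usable = broadcast - 1
Range: 29.160.0.1 to 29.163.255.254


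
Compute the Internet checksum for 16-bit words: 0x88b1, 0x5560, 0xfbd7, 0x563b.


Sum all words (with carry folding):
+ 0x88b1 = 0x88b1
+ 0x5560 = 0xde11
+ 0xfbd7 = 0xd9e9
+ 0x563b = 0x3025
One's complement: ~0x3025
Checksum = 0xcfda


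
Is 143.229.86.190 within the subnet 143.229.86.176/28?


Subnet network: 143.229.86.176
Test IP AND mask: 143.229.86.176
Yes, 143.229.86.190 is in 143.229.86.176/28


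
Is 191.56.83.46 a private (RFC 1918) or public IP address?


RFC 1918 private ranges:
  10.0.0.0/8 (10.0.0.0 - 10.255.255.255)
  172.16.0.0/12 (172.16.0.0 - 172.31.255.255)
  192.168.0.0/16 (192.168.0.0 - 192.168.255.255)
Public (not in any RFC 1918 range)


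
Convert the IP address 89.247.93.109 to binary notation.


89 = 01011001
247 = 11110111
93 = 01011101
109 = 01101101
Binary: 01011001.11110111.01011101.01101101


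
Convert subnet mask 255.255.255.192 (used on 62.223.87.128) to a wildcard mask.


Subnet mask: 255.255.255.192
Wildcard = 255.255.255.255 - subnet mask
255 - 255 = 0
255 - 255 = 0
255 - 255 = 0
255 - 192 = 63
Wildcard: 0.0.0.63


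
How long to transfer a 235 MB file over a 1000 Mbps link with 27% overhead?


Effective throughput = 1000 * (1 - 27/100) = 730 Mbps
File size in Mb = 235 * 8 = 1880 Mb
Time = 1880 / 730
Time = 2.5753 seconds


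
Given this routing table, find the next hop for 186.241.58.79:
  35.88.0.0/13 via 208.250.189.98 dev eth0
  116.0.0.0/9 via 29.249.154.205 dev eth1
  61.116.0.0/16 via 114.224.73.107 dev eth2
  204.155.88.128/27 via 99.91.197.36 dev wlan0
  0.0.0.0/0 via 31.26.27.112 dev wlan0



Longest prefix match for 186.241.58.79:
  /13 35.88.0.0: no
  /9 116.0.0.0: no
  /16 61.116.0.0: no
  /27 204.155.88.128: no
  /0 0.0.0.0: MATCH
Selected: next-hop 31.26.27.112 via wlan0 (matched /0)


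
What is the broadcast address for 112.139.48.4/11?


Network: 112.128.0.0/11
Host bits = 21
Set all host bits to 1:
Broadcast: 112.159.255.255


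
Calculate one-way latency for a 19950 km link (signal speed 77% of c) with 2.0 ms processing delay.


Speed = 0.77 * 3e5 km/s = 231000 km/s
Propagation delay = 19950 / 231000 = 0.0864 s = 86.3636 ms
Processing delay = 2.0 ms
Total one-way latency = 88.3636 ms


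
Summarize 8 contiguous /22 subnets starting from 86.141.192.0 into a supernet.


Original prefix: /22
Number of subnets: 8 = 2^3
New prefix = 22 - 3 = 19
Supernet: 86.141.192.0/19


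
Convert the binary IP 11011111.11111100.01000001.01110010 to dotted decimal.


11011111 = 223
11111100 = 252
01000001 = 65
01110010 = 114
IP: 223.252.65.114


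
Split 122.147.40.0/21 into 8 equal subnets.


New prefix = 21 + 3 = 24
Each subnet has 256 addresses
  122.147.40.0/24
  122.147.41.0/24
  122.147.42.0/24
  122.147.43.0/24
  122.147.44.0/24
  122.147.45.0/24
  122.147.46.0/24
  122.147.47.0/24
Subnets: 122.147.40.0/24, 122.147.41.0/24, 122.147.42.0/24, 122.147.43.0/24, 122.147.44.0/24, 122.147.45.0/24, 122.147.46.0/24, 122.147.47.0/24


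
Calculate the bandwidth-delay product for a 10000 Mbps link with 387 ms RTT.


BDP = bandwidth * RTT
= 10000 Mbps * 387 ms
= 10000 * 1e6 * 387 / 1000 bits
= 3870000000 bits
= 483750000 bytes
= 472412.1094 KB
BDP = 3870000000 bits (483750000 bytes)


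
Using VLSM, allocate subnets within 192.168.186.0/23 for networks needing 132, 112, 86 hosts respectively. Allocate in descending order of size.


132 hosts -> /24 (254 usable): 192.168.186.0/24
112 hosts -> /25 (126 usable): 192.168.187.0/25
86 hosts -> /25 (126 usable): 192.168.187.128/25
Allocation: 192.168.186.0/24 (132 hosts, 254 usable); 192.168.187.0/25 (112 hosts, 126 usable); 192.168.187.128/25 (86 hosts, 126 usable)


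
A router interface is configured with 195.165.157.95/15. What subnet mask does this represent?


/15 means 15 network bits, 17 host bits
Binary: 11111111111111100000000000000000
Mask: 255.254.0.0


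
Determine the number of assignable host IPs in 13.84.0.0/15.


Host bits = 32 - 15 = 17
Total addresses = 2^17 = 131072
Usable = total - 2 (network and broadcast)
Usable hosts: 131070


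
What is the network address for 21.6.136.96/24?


IP:   00010101.00000110.10001000.01100000
Mask: 11111111.11111111.11111111.00000000
AND operation:
Net:  00010101.00000110.10001000.00000000
Network: 21.6.136.0/24


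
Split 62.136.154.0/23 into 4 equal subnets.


New prefix = 23 + 2 = 25
Each subnet has 128 addresses
  62.136.154.0/25
  62.136.154.128/25
  62.136.155.0/25
  62.136.155.128/25
Subnets: 62.136.154.0/25, 62.136.154.128/25, 62.136.155.0/25, 62.136.155.128/25


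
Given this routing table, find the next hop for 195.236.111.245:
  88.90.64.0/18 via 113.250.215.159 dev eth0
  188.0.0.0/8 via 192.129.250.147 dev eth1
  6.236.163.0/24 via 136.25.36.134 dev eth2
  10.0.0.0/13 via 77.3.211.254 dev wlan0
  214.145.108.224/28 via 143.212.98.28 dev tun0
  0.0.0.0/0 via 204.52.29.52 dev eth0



Longest prefix match for 195.236.111.245:
  /18 88.90.64.0: no
  /8 188.0.0.0: no
  /24 6.236.163.0: no
  /13 10.0.0.0: no
  /28 214.145.108.224: no
  /0 0.0.0.0: MATCH
Selected: next-hop 204.52.29.52 via eth0 (matched /0)


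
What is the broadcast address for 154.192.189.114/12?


Network: 154.192.0.0/12
Host bits = 20
Set all host bits to 1:
Broadcast: 154.207.255.255


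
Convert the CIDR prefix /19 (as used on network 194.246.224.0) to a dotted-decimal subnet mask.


/19 means 19 network bits, 13 host bits
Binary: 11111111111111111110000000000000
Mask: 255.255.224.0


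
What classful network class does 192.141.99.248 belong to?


First octet: 192
Binary: 11000000
110xxxxx -> Class C (192-223)
Class C, default mask 255.255.255.0 (/24)


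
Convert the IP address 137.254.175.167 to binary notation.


137 = 10001001
254 = 11111110
175 = 10101111
167 = 10100111
Binary: 10001001.11111110.10101111.10100111


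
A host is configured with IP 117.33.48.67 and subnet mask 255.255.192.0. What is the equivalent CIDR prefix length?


Binary: 11111111.11111111.11000000.00000000
Count leading 1s
Prefix: /18


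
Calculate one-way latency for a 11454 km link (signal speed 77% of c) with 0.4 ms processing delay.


Speed = 0.77 * 3e5 km/s = 231000 km/s
Propagation delay = 11454 / 231000 = 0.0496 s = 49.5844 ms
Processing delay = 0.4 ms
Total one-way latency = 49.9844 ms


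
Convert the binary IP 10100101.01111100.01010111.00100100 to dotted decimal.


10100101 = 165
01111100 = 124
01010111 = 87
00100100 = 36
IP: 165.124.87.36


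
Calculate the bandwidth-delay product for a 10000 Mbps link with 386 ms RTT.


BDP = bandwidth * RTT
= 10000 Mbps * 386 ms
= 10000 * 1e6 * 386 / 1000 bits
= 3860000000 bits
= 482500000 bytes
= 471191.4062 KB
BDP = 3860000000 bits (482500000 bytes)


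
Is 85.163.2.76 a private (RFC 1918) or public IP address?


RFC 1918 private ranges:
  10.0.0.0/8 (10.0.0.0 - 10.255.255.255)
  172.16.0.0/12 (172.16.0.0 - 172.31.255.255)
  192.168.0.0/16 (192.168.0.0 - 192.168.255.255)
Public (not in any RFC 1918 range)


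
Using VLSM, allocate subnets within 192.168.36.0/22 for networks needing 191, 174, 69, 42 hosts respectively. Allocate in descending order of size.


191 hosts -> /24 (254 usable): 192.168.36.0/24
174 hosts -> /24 (254 usable): 192.168.37.0/24
69 hosts -> /25 (126 usable): 192.168.38.0/25
42 hosts -> /26 (62 usable): 192.168.38.128/26
Allocation: 192.168.36.0/24 (191 hosts, 254 usable); 192.168.37.0/24 (174 hosts, 254 usable); 192.168.38.0/25 (69 hosts, 126 usable); 192.168.38.128/26 (42 hosts, 62 usable)


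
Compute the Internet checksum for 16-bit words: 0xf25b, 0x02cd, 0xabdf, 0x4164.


Sum all words (with carry folding):
+ 0xf25b = 0xf25b
+ 0x02cd = 0xf528
+ 0xabdf = 0xa108
+ 0x4164 = 0xe26c
One's complement: ~0xe26c
Checksum = 0x1d93


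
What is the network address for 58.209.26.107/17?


IP:   00111010.11010001.00011010.01101011
Mask: 11111111.11111111.10000000.00000000
AND operation:
Net:  00111010.11010001.00000000.00000000
Network: 58.209.0.0/17


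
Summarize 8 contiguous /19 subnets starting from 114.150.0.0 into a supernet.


Original prefix: /19
Number of subnets: 8 = 2^3
New prefix = 19 - 3 = 16
Supernet: 114.150.0.0/16


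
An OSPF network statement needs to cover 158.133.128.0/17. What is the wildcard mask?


Subnet mask: 255.255.128.0
Wildcard = 255.255.255.255 - subnet mask
255 - 255 = 0
255 - 255 = 0
255 - 128 = 127
255 - 0 = 255
Wildcard: 0.0.127.255


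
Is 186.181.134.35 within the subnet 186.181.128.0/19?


Subnet network: 186.181.128.0
Test IP AND mask: 186.181.128.0
Yes, 186.181.134.35 is in 186.181.128.0/19


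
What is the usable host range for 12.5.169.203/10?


Network: 12.0.0.0
Broadcast: 12.63.255.255
First usable = network + 1
Last usable = broadcast - 1
Range: 12.0.0.1 to 12.63.255.254


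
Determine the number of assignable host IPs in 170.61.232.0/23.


Host bits = 32 - 23 = 9
Total addresses = 2^9 = 512
Usable = total - 2 (network and broadcast)
Usable hosts: 510


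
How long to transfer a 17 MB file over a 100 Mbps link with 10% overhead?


Effective throughput = 100 * (1 - 10/100) = 90 Mbps
File size in Mb = 17 * 8 = 136 Mb
Time = 136 / 90
Time = 1.5111 seconds


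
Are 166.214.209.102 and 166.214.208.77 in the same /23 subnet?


Mask: 255.255.254.0
166.214.209.102 AND mask = 166.214.208.0
166.214.208.77 AND mask = 166.214.208.0
Yes, same subnet (166.214.208.0)


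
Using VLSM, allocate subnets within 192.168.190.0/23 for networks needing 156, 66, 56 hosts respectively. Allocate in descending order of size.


156 hosts -> /24 (254 usable): 192.168.190.0/24
66 hosts -> /25 (126 usable): 192.168.191.0/25
56 hosts -> /26 (62 usable): 192.168.191.128/26
Allocation: 192.168.190.0/24 (156 hosts, 254 usable); 192.168.191.0/25 (66 hosts, 126 usable); 192.168.191.128/26 (56 hosts, 62 usable)


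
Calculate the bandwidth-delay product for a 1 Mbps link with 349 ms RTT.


BDP = bandwidth * RTT
= 1 Mbps * 349 ms
= 1 * 1e6 * 349 / 1000 bits
= 349000 bits
= 43625 bytes
= 42.6025 KB
BDP = 349000 bits (43625 bytes)


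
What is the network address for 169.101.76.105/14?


IP:   10101001.01100101.01001100.01101001
Mask: 11111111.11111100.00000000.00000000
AND operation:
Net:  10101001.01100100.00000000.00000000
Network: 169.100.0.0/14


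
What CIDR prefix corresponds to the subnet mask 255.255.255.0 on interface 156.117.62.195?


Binary: 11111111.11111111.11111111.00000000
Count leading 1s
Prefix: /24


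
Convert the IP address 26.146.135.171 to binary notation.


26 = 00011010
146 = 10010010
135 = 10000111
171 = 10101011
Binary: 00011010.10010010.10000111.10101011


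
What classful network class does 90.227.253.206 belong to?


First octet: 90
Binary: 01011010
0xxxxxxx -> Class A (1-126)
Class A, default mask 255.0.0.0 (/8)


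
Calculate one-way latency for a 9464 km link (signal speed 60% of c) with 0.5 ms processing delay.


Speed = 0.6 * 3e5 km/s = 180000 km/s
Propagation delay = 9464 / 180000 = 0.0526 s = 52.5778 ms
Processing delay = 0.5 ms
Total one-way latency = 53.0778 ms


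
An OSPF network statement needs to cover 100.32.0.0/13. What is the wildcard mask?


Subnet mask: 255.248.0.0
Wildcard = 255.255.255.255 - subnet mask
255 - 255 = 0
255 - 248 = 7
255 - 0 = 255
255 - 0 = 255
Wildcard: 0.7.255.255


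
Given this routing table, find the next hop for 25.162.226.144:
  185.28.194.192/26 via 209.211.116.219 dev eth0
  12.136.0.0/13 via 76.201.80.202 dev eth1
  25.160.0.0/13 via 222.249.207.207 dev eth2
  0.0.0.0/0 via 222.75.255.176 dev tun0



Longest prefix match for 25.162.226.144:
  /26 185.28.194.192: no
  /13 12.136.0.0: no
  /13 25.160.0.0: MATCH
  /0 0.0.0.0: MATCH
Selected: next-hop 222.249.207.207 via eth2 (matched /13)


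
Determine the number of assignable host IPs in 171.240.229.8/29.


Host bits = 32 - 29 = 3
Total addresses = 2^3 = 8
Usable = total - 2 (network and broadcast)
Usable hosts: 6


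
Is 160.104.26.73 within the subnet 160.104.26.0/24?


Subnet network: 160.104.26.0
Test IP AND mask: 160.104.26.0
Yes, 160.104.26.73 is in 160.104.26.0/24


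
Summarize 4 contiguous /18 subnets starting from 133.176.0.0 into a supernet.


Original prefix: /18
Number of subnets: 4 = 2^2
New prefix = 18 - 2 = 16
Supernet: 133.176.0.0/16


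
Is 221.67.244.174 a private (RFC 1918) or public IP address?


RFC 1918 private ranges:
  10.0.0.0/8 (10.0.0.0 - 10.255.255.255)
  172.16.0.0/12 (172.16.0.0 - 172.31.255.255)
  192.168.0.0/16 (192.168.0.0 - 192.168.255.255)
Public (not in any RFC 1918 range)


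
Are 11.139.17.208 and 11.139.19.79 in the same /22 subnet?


Mask: 255.255.252.0
11.139.17.208 AND mask = 11.139.16.0
11.139.19.79 AND mask = 11.139.16.0
Yes, same subnet (11.139.16.0)


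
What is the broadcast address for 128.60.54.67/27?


Network: 128.60.54.64/27
Host bits = 5
Set all host bits to 1:
Broadcast: 128.60.54.95


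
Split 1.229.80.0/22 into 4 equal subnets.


New prefix = 22 + 2 = 24
Each subnet has 256 addresses
  1.229.80.0/24
  1.229.81.0/24
  1.229.82.0/24
  1.229.83.0/24
Subnets: 1.229.80.0/24, 1.229.81.0/24, 1.229.82.0/24, 1.229.83.0/24


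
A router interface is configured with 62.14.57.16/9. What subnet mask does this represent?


/9 means 9 network bits, 23 host bits
Binary: 11111111100000000000000000000000
Mask: 255.128.0.0


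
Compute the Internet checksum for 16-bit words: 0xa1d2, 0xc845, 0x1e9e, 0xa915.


Sum all words (with carry folding):
+ 0xa1d2 = 0xa1d2
+ 0xc845 = 0x6a18
+ 0x1e9e = 0x88b6
+ 0xa915 = 0x31cc
One's complement: ~0x31cc
Checksum = 0xce33


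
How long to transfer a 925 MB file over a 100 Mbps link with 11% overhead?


Effective throughput = 100 * (1 - 11/100) = 89 Mbps
File size in Mb = 925 * 8 = 7400 Mb
Time = 7400 / 89
Time = 83.1461 seconds


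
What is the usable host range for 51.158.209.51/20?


Network: 51.158.208.0
Broadcast: 51.158.223.255
First usable = network + 1
Last usable = broadcast - 1
Range: 51.158.208.1 to 51.158.223.254


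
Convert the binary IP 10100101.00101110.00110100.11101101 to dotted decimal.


10100101 = 165
00101110 = 46
00110100 = 52
11101101 = 237
IP: 165.46.52.237


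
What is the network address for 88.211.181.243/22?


IP:   01011000.11010011.10110101.11110011
Mask: 11111111.11111111.11111100.00000000
AND operation:
Net:  01011000.11010011.10110100.00000000
Network: 88.211.180.0/22


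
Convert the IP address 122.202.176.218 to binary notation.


122 = 01111010
202 = 11001010
176 = 10110000
218 = 11011010
Binary: 01111010.11001010.10110000.11011010


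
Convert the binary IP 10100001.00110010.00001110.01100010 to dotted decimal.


10100001 = 161
00110010 = 50
00001110 = 14
01100010 = 98
IP: 161.50.14.98


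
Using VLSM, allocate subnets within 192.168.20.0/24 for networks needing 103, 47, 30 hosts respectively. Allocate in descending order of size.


103 hosts -> /25 (126 usable): 192.168.20.0/25
47 hosts -> /26 (62 usable): 192.168.20.128/26
30 hosts -> /27 (30 usable): 192.168.20.192/27
Allocation: 192.168.20.0/25 (103 hosts, 126 usable); 192.168.20.128/26 (47 hosts, 62 usable); 192.168.20.192/27 (30 hosts, 30 usable)


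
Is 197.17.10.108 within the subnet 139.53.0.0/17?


Subnet network: 139.53.0.0
Test IP AND mask: 197.17.0.0
No, 197.17.10.108 is not in 139.53.0.0/17


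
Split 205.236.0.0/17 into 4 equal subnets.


New prefix = 17 + 2 = 19
Each subnet has 8192 addresses
  205.236.0.0/19
  205.236.32.0/19
  205.236.64.0/19
  205.236.96.0/19
Subnets: 205.236.0.0/19, 205.236.32.0/19, 205.236.64.0/19, 205.236.96.0/19


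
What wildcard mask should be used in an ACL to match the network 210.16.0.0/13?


Subnet mask: 255.248.0.0
Wildcard = 255.255.255.255 - subnet mask
255 - 255 = 0
255 - 248 = 7
255 - 0 = 255
255 - 0 = 255
Wildcard: 0.7.255.255


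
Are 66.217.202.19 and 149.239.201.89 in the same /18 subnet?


Mask: 255.255.192.0
66.217.202.19 AND mask = 66.217.192.0
149.239.201.89 AND mask = 149.239.192.0
No, different subnets (66.217.192.0 vs 149.239.192.0)


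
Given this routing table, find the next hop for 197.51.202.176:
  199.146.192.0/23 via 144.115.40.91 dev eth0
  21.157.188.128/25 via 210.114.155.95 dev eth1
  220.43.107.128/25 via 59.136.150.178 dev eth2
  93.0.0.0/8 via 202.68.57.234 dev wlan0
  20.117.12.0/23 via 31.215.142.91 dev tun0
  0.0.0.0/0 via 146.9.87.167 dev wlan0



Longest prefix match for 197.51.202.176:
  /23 199.146.192.0: no
  /25 21.157.188.128: no
  /25 220.43.107.128: no
  /8 93.0.0.0: no
  /23 20.117.12.0: no
  /0 0.0.0.0: MATCH
Selected: next-hop 146.9.87.167 via wlan0 (matched /0)


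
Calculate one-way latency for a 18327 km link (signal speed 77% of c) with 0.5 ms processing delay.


Speed = 0.77 * 3e5 km/s = 231000 km/s
Propagation delay = 18327 / 231000 = 0.0793 s = 79.3377 ms
Processing delay = 0.5 ms
Total one-way latency = 79.8377 ms


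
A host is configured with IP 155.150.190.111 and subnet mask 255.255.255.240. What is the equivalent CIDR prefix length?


Binary: 11111111.11111111.11111111.11110000
Count leading 1s
Prefix: /28


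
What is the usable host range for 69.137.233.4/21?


Network: 69.137.232.0
Broadcast: 69.137.239.255
First usable = network + 1
Last usable = broadcast - 1
Range: 69.137.232.1 to 69.137.239.254


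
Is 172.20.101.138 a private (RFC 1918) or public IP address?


RFC 1918 private ranges:
  10.0.0.0/8 (10.0.0.0 - 10.255.255.255)
  172.16.0.0/12 (172.16.0.0 - 172.31.255.255)
  192.168.0.0/16 (192.168.0.0 - 192.168.255.255)
Private (in 172.16.0.0/12)


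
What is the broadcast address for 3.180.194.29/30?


Network: 3.180.194.28/30
Host bits = 2
Set all host bits to 1:
Broadcast: 3.180.194.31


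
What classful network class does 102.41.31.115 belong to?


First octet: 102
Binary: 01100110
0xxxxxxx -> Class A (1-126)
Class A, default mask 255.0.0.0 (/8)


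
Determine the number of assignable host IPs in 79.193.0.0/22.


Host bits = 32 - 22 = 10
Total addresses = 2^10 = 1024
Usable = total - 2 (network and broadcast)
Usable hosts: 1022


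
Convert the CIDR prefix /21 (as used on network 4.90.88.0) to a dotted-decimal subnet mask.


/21 means 21 network bits, 11 host bits
Binary: 11111111111111111111100000000000
Mask: 255.255.248.0


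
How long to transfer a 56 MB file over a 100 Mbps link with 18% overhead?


Effective throughput = 100 * (1 - 18/100) = 82 Mbps
File size in Mb = 56 * 8 = 448 Mb
Time = 448 / 82
Time = 5.4634 seconds


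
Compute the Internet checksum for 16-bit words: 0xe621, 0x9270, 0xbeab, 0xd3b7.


Sum all words (with carry folding):
+ 0xe621 = 0xe621
+ 0x9270 = 0x7892
+ 0xbeab = 0x373e
+ 0xd3b7 = 0x0af6
One's complement: ~0x0af6
Checksum = 0xf509


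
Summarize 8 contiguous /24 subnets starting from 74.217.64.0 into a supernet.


Original prefix: /24
Number of subnets: 8 = 2^3
New prefix = 24 - 3 = 21
Supernet: 74.217.64.0/21


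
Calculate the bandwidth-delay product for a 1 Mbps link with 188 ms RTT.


BDP = bandwidth * RTT
= 1 Mbps * 188 ms
= 1 * 1e6 * 188 / 1000 bits
= 188000 bits
= 23500 bytes
= 22.9492 KB
BDP = 188000 bits (23500 bytes)


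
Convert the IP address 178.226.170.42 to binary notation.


178 = 10110010
226 = 11100010
170 = 10101010
42 = 00101010
Binary: 10110010.11100010.10101010.00101010


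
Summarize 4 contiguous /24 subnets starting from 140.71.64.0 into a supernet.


Original prefix: /24
Number of subnets: 4 = 2^2
New prefix = 24 - 2 = 22
Supernet: 140.71.64.0/22


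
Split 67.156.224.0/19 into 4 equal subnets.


New prefix = 19 + 2 = 21
Each subnet has 2048 addresses
  67.156.224.0/21
  67.156.232.0/21
  67.156.240.0/21
  67.156.248.0/21
Subnets: 67.156.224.0/21, 67.156.232.0/21, 67.156.240.0/21, 67.156.248.0/21


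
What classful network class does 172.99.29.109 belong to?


First octet: 172
Binary: 10101100
10xxxxxx -> Class B (128-191)
Class B, default mask 255.255.0.0 (/16)


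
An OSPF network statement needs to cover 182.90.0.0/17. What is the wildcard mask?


Subnet mask: 255.255.128.0
Wildcard = 255.255.255.255 - subnet mask
255 - 255 = 0
255 - 255 = 0
255 - 128 = 127
255 - 0 = 255
Wildcard: 0.0.127.255


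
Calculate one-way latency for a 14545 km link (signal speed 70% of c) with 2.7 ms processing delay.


Speed = 0.7 * 3e5 km/s = 210000 km/s
Propagation delay = 14545 / 210000 = 0.0693 s = 69.2619 ms
Processing delay = 2.7 ms
Total one-way latency = 71.9619 ms


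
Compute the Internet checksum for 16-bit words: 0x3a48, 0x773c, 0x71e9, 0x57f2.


Sum all words (with carry folding):
+ 0x3a48 = 0x3a48
+ 0x773c = 0xb184
+ 0x71e9 = 0x236e
+ 0x57f2 = 0x7b60
One's complement: ~0x7b60
Checksum = 0x849f


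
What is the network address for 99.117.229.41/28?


IP:   01100011.01110101.11100101.00101001
Mask: 11111111.11111111.11111111.11110000
AND operation:
Net:  01100011.01110101.11100101.00100000
Network: 99.117.229.32/28


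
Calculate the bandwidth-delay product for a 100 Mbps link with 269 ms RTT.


BDP = bandwidth * RTT
= 100 Mbps * 269 ms
= 100 * 1e6 * 269 / 1000 bits
= 26900000 bits
= 3362500 bytes
= 3283.6914 KB
BDP = 26900000 bits (3362500 bytes)


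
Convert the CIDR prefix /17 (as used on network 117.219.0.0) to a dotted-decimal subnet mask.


/17 means 17 network bits, 15 host bits
Binary: 11111111111111111000000000000000
Mask: 255.255.128.0


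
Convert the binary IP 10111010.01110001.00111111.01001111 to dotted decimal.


10111010 = 186
01110001 = 113
00111111 = 63
01001111 = 79
IP: 186.113.63.79


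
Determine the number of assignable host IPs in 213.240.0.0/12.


Host bits = 32 - 12 = 20
Total addresses = 2^20 = 1048576
Usable = total - 2 (network and broadcast)
Usable hosts: 1048574


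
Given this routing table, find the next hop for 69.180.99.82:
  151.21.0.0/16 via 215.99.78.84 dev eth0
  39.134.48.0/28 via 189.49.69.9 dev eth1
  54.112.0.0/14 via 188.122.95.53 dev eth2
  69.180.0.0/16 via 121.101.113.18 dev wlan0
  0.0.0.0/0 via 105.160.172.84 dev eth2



Longest prefix match for 69.180.99.82:
  /16 151.21.0.0: no
  /28 39.134.48.0: no
  /14 54.112.0.0: no
  /16 69.180.0.0: MATCH
  /0 0.0.0.0: MATCH
Selected: next-hop 121.101.113.18 via wlan0 (matched /16)


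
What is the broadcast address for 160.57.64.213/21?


Network: 160.57.64.0/21
Host bits = 11
Set all host bits to 1:
Broadcast: 160.57.71.255


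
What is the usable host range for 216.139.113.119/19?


Network: 216.139.96.0
Broadcast: 216.139.127.255
First usable = network + 1
Last usable = broadcast - 1
Range: 216.139.96.1 to 216.139.127.254


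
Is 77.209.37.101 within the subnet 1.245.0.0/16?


Subnet network: 1.245.0.0
Test IP AND mask: 77.209.0.0
No, 77.209.37.101 is not in 1.245.0.0/16


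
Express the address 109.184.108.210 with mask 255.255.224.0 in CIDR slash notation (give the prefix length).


Binary: 11111111.11111111.11100000.00000000
Count leading 1s
Prefix: /19


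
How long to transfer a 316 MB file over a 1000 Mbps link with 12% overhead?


Effective throughput = 1000 * (1 - 12/100) = 880 Mbps
File size in Mb = 316 * 8 = 2528 Mb
Time = 2528 / 880
Time = 2.8727 seconds


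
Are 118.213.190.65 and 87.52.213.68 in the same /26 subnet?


Mask: 255.255.255.192
118.213.190.65 AND mask = 118.213.190.64
87.52.213.68 AND mask = 87.52.213.64
No, different subnets (118.213.190.64 vs 87.52.213.64)


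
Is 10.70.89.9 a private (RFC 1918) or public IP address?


RFC 1918 private ranges:
  10.0.0.0/8 (10.0.0.0 - 10.255.255.255)
  172.16.0.0/12 (172.16.0.0 - 172.31.255.255)
  192.168.0.0/16 (192.168.0.0 - 192.168.255.255)
Private (in 10.0.0.0/8)


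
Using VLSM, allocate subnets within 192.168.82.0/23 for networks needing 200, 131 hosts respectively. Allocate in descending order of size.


200 hosts -> /24 (254 usable): 192.168.82.0/24
131 hosts -> /24 (254 usable): 192.168.83.0/24
Allocation: 192.168.82.0/24 (200 hosts, 254 usable); 192.168.83.0/24 (131 hosts, 254 usable)


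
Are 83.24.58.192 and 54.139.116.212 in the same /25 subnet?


Mask: 255.255.255.128
83.24.58.192 AND mask = 83.24.58.128
54.139.116.212 AND mask = 54.139.116.128
No, different subnets (83.24.58.128 vs 54.139.116.128)


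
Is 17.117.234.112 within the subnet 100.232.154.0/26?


Subnet network: 100.232.154.0
Test IP AND mask: 17.117.234.64
No, 17.117.234.112 is not in 100.232.154.0/26


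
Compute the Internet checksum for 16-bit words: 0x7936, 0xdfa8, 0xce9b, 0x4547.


Sum all words (with carry folding):
+ 0x7936 = 0x7936
+ 0xdfa8 = 0x58df
+ 0xce9b = 0x277b
+ 0x4547 = 0x6cc2
One's complement: ~0x6cc2
Checksum = 0x933d


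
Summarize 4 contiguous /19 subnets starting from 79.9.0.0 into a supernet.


Original prefix: /19
Number of subnets: 4 = 2^2
New prefix = 19 - 2 = 17
Supernet: 79.9.0.0/17


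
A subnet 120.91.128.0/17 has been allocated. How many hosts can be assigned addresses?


Host bits = 32 - 17 = 15
Total addresses = 2^15 = 32768
Usable = total - 2 (network and broadcast)
Usable hosts: 32766


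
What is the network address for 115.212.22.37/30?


IP:   01110011.11010100.00010110.00100101
Mask: 11111111.11111111.11111111.11111100
AND operation:
Net:  01110011.11010100.00010110.00100100
Network: 115.212.22.36/30


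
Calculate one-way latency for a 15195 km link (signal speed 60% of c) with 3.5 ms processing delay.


Speed = 0.6 * 3e5 km/s = 180000 km/s
Propagation delay = 15195 / 180000 = 0.0844 s = 84.4167 ms
Processing delay = 3.5 ms
Total one-way latency = 87.9167 ms


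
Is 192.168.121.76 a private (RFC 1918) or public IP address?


RFC 1918 private ranges:
  10.0.0.0/8 (10.0.0.0 - 10.255.255.255)
  172.16.0.0/12 (172.16.0.0 - 172.31.255.255)
  192.168.0.0/16 (192.168.0.0 - 192.168.255.255)
Private (in 192.168.0.0/16)


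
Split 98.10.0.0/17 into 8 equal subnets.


New prefix = 17 + 3 = 20
Each subnet has 4096 addresses
  98.10.0.0/20
  98.10.16.0/20
  98.10.32.0/20
  98.10.48.0/20
  98.10.64.0/20
  98.10.80.0/20
  98.10.96.0/20
  98.10.112.0/20
Subnets: 98.10.0.0/20, 98.10.16.0/20, 98.10.32.0/20, 98.10.48.0/20, 98.10.64.0/20, 98.10.80.0/20, 98.10.96.0/20, 98.10.112.0/20


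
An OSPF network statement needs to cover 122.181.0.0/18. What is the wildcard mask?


Subnet mask: 255.255.192.0
Wildcard = 255.255.255.255 - subnet mask
255 - 255 = 0
255 - 255 = 0
255 - 192 = 63
255 - 0 = 255
Wildcard: 0.0.63.255


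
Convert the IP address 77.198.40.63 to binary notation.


77 = 01001101
198 = 11000110
40 = 00101000
63 = 00111111
Binary: 01001101.11000110.00101000.00111111


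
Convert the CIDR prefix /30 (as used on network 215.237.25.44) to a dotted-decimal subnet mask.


/30 means 30 network bits, 2 host bits
Binary: 11111111111111111111111111111100
Mask: 255.255.255.252


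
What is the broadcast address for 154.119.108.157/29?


Network: 154.119.108.152/29
Host bits = 3
Set all host bits to 1:
Broadcast: 154.119.108.159


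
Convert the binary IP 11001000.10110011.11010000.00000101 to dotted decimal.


11001000 = 200
10110011 = 179
11010000 = 208
00000101 = 5
IP: 200.179.208.5


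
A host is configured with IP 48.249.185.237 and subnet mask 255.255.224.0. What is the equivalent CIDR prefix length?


Binary: 11111111.11111111.11100000.00000000
Count leading 1s
Prefix: /19


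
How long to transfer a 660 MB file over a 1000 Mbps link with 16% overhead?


Effective throughput = 1000 * (1 - 16/100) = 840 Mbps
File size in Mb = 660 * 8 = 5280 Mb
Time = 5280 / 840
Time = 6.2857 seconds


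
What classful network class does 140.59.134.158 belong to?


First octet: 140
Binary: 10001100
10xxxxxx -> Class B (128-191)
Class B, default mask 255.255.0.0 (/16)


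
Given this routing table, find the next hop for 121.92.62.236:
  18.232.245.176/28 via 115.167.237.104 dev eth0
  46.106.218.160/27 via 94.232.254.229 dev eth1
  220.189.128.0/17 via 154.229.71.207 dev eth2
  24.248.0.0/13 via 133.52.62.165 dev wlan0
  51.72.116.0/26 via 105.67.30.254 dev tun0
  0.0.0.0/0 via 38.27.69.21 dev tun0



Longest prefix match for 121.92.62.236:
  /28 18.232.245.176: no
  /27 46.106.218.160: no
  /17 220.189.128.0: no
  /13 24.248.0.0: no
  /26 51.72.116.0: no
  /0 0.0.0.0: MATCH
Selected: next-hop 38.27.69.21 via tun0 (matched /0)
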